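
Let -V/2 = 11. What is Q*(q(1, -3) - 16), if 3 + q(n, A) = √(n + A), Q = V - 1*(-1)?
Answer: 399 - 21*I*√2 ≈ 399.0 - 29.698*I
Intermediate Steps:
V = -22 (V = -2*11 = -22)
Q = -21 (Q = -22 - 1*(-1) = -22 + 1 = -21)
q(n, A) = -3 + √(A + n) (q(n, A) = -3 + √(n + A) = -3 + √(A + n))
Q*(q(1, -3) - 16) = -21*((-3 + √(-3 + 1)) - 16) = -21*((-3 + √(-2)) - 16) = -21*((-3 + I*√2) - 16) = -21*(-19 + I*√2) = 399 - 21*I*√2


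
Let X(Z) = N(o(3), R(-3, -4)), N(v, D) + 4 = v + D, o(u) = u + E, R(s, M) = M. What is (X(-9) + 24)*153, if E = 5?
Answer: 3672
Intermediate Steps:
o(u) = 5 + u (o(u) = u + 5 = 5 + u)
N(v, D) = -4 + D + v (N(v, D) = -4 + (v + D) = -4 + (D + v) = -4 + D + v)
X(Z) = 0 (X(Z) = -4 - 4 + (5 + 3) = -4 - 4 + 8 = 0)
(X(-9) + 24)*153 = (0 + 24)*153 = 24*153 = 3672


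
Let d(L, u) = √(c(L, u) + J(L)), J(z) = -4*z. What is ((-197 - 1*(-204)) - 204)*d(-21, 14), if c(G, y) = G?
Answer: -591*√7 ≈ -1563.6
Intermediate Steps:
d(L, u) = √3*√(-L) (d(L, u) = √(L - 4*L) = √(-3*L) = √3*√(-L))
((-197 - 1*(-204)) - 204)*d(-21, 14) = ((-197 - 1*(-204)) - 204)*(√3*√(-1*(-21))) = ((-197 + 204) - 204)*(√3*√21) = (7 - 204)*(3*√7) = -591*√7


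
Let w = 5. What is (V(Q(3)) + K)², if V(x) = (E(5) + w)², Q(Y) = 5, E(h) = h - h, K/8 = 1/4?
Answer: 729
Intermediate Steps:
K = 2 (K = 8/4 = 8*(¼) = 2)
E(h) = 0
V(x) = 25 (V(x) = (0 + 5)² = 5² = 25)
(V(Q(3)) + K)² = (25 + 2)² = 27² = 729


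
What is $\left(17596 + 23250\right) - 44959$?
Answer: $-4113$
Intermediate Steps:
$\left(17596 + 23250\right) - 44959 = 40846 - 44959 = -4113$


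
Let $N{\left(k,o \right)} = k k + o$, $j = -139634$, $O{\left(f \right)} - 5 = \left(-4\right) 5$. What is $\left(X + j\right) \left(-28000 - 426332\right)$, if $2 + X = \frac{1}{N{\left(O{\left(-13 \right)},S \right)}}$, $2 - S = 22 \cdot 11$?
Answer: $\frac{317205667204}{5} \approx 6.3441 \cdot 10^{10}$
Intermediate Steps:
$O{\left(f \right)} = -15$ ($O{\left(f \right)} = 5 - 20 = -15$)
$S = -240$ ($S = 2 - 22 \cdot 11 = 2 - 242 = -240$)
$N{\left(k,o \right)} = o + k^{2}$ ($N{\left(k,o \right)} = k^{2} + o = o + k^{2}$)
$X = - \frac{31}{15}$ ($X = -2 + \frac{1}{-240 + \left(-15\right)^{2}} = -2 + \frac{1}{-240 + 225} = -2 + \frac{1}{-15} = -2 - \frac{1}{15} = - \frac{31}{15} \approx -2.0667$)
$\left(X + j\right) \left(-28000 - 426332\right) = \left(- \frac{31}{15} - 139634\right) \left(-28000 - 426332\right) = \left(- \frac{2094541}{15}\right) \left(-454332\right) = \frac{317205667204}{5}$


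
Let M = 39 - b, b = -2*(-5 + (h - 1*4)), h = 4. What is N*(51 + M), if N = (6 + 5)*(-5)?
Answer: -4400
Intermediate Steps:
N = -55 (N = 11*(-5) = -55)
b = 10 (b = -2*(-5 + (4 - 1*4)) = -2*(-5 + (4 - 4)) = -2*(-5 + 0) = -2*(-5) = 10)
M = 29 (M = 39 - 1*10 = 39 - 10 = 29)
N*(51 + M) = -55*(51 + 29) = -55*80 = -4400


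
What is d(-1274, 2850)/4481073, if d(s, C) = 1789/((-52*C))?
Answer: -1789/664095018600 ≈ -2.6939e-9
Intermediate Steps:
d(s, C) = -1789/(52*C) (d(s, C) = 1789*(-1/(52*C)) = -1789/(52*C))
d(-1274, 2850)/4481073 = -1789/52/2850/4481073 = -1789/52*1/2850*(1/4481073) = -1789/148200*1/4481073 = -1789/664095018600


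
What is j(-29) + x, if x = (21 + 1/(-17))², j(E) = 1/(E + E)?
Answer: 7350399/16762 ≈ 438.52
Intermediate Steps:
j(E) = 1/(2*E)
x = 126736/289 (x = (21 - 1/17)² = (356/17)² = 126736/289 ≈ 438.53)
j(-29) + x = (½)/(-29) + 126736/289 = (½)*(-1/29) + 126736/289 = -1/58 + 126736/289 = 7350399/16762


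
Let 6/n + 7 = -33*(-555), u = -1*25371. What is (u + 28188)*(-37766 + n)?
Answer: -973864960137/9154 ≈ -1.0639e+8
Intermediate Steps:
u = -25371
n = 3/9154 (n = 6/(-7 - 33*(-555)) = 6/(-7 + 18315) = 6/18308 = 6*(1/18308) = 3/9154 ≈ 0.00032773)
(u + 28188)*(-37766 + n) = (-25371 + 28188)*(-37766 + 3/9154) = 2817*(-345709961/9154) = -973864960137/9154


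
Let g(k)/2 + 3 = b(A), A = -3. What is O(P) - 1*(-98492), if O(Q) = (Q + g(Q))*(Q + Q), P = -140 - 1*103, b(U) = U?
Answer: 222422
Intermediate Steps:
g(k) = -12 (g(k) = -6 + 2*(-3) = -6 - 6 = -12)
P = -243 (P = -140 - 103 = -243)
O(Q) = 2*Q*(-12 + Q) (O(Q) = (Q - 12)*(Q + Q) = (-12 + Q)*(2*Q) = 2*Q*(-12 + Q))
O(P) - 1*(-98492) = 2*(-243)*(-12 - 243) - 1*(-98492) = 2*(-243)*(-255) + 98492 = 123930 + 98492 = 222422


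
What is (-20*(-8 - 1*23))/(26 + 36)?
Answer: 10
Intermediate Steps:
(-20*(-8 - 1*23))/(26 + 36) = -20*(-8 - 23)/62 = -20*(-31)*(1/62) = 620*(1/62) = 10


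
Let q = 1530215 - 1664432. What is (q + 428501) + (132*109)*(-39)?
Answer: -266848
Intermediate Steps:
q = -134217
(q + 428501) + (132*109)*(-39) = (-134217 + 428501) + (132*109)*(-39) = 294284 + 14388*(-39) = 294284 - 561132 = -266848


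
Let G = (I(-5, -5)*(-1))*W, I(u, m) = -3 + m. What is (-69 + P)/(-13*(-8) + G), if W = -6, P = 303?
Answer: 117/28 ≈ 4.1786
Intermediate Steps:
G = -48 (G = ((-3 - 5)*(-1))*(-6) = -8*(-1)*(-6) = 8*(-6) = -48)
(-69 + P)/(-13*(-8) + G) = (-69 + 303)/(-13*(-8) - 48) = 234/(104 - 48) = 234/56 = 234*(1/56) = 117/28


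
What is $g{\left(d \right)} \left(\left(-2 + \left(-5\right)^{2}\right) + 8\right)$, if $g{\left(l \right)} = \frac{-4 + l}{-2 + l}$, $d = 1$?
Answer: $93$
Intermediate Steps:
$g{\left(l \right)} = \frac{-4 + l}{-2 + l}$
$g{\left(d \right)} \left(\left(-2 + \left(-5\right)^{2}\right) + 8\right) = \frac{-4 + 1}{-2 + 1} \left(\left(-2 + \left(-5\right)^{2}\right) + 8\right) = \frac{1}{-1} \left(-3\right) \left(\left(-2 + 25\right) + 8\right) = \left(-1\right) \left(-3\right) \left(23 + 8\right) = 3 \cdot 31 = 93$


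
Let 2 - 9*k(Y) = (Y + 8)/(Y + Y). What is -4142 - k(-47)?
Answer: -3504281/846 ≈ -4142.2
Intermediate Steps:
k(Y) = 2/9 - (8 + Y)/(18*Y) (k(Y) = 2/9 - (Y + 8)/(9*(Y + Y)) = 2/9 - (8 + Y)/(9*(2*Y)) = 2/9 - (8 + Y)*1/(2*Y)/9 = 2/9 - (8 + Y)/(18*Y))
-4142 - k(-47) = -4142 - (-8 + 3*(-47))/(18*(-47)) = -4142 - (-1)*(-8 - 141)/(18*47) = -4142 - (-1)*(-149)/(18*47) = -4142 - 1*149/846 = -4142 - 149/846 = -3504281/846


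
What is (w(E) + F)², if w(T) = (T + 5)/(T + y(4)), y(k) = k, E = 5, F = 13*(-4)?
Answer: 209764/81 ≈ 2589.7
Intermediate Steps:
F = -52
w(T) = (5 + T)/(4 + T) (w(T) = (T + 5)/(T + 4) = (5 + T)/(4 + T))
(w(E) + F)² = ((5 + 5)/(4 + 5) - 52)² = (10/9 - 52)² = (-458/9)² = 209764/81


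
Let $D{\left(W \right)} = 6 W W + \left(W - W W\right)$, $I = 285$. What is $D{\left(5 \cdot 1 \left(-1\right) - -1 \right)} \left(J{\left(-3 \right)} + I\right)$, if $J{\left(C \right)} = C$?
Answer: $21432$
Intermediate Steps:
$D{\left(W \right)} = W + 5 W^{2}$ ($D{\left(W \right)} = 6 W^{2} - \left(W^{2} - W\right) = W + 5 W^{2}$)
$D{\left(5 \cdot 1 \left(-1\right) - -1 \right)} \left(J{\left(-3 \right)} + I\right) = \left(5 \cdot 1 \left(-1\right) - -1\right) \left(1 + 5 \left(5 \cdot 1 \left(-1\right) - -1\right)\right) \left(-3 + 285\right) = \left(5 \left(-1\right) + 1\right) \left(1 + 5 \left(5 \left(-1\right) + 1\right)\right) 282 = \left(-5 + 1\right) \left(1 + 5 \left(-5 + 1\right)\right) 282 = - 4 \left(1 + 5 \left(-4\right)\right) 282 = - 4 \left(1 - 20\right) 282 = \left(-4\right) \left(-19\right) 282 = 76 \cdot 282 = 21432$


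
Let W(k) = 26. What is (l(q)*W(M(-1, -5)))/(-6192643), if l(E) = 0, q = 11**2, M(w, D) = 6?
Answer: 0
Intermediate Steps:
q = 121
(l(q)*W(M(-1, -5)))/(-6192643) = (0*26)/(-6192643) = 0*(-1/6192643) = 0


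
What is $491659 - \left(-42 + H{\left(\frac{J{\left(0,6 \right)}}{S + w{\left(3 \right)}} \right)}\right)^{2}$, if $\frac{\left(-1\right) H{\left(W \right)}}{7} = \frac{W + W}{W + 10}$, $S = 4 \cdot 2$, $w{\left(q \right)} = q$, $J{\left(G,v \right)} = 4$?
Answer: $\frac{1591534007}{3249} \approx 4.8985 \cdot 10^{5}$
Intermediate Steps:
$S = 8$
$H{\left(W \right)} = - \frac{14 W}{10 + W}$ ($H{\left(W \right)} = - 7 \frac{W + W}{W + 10} = - 7 \frac{2 W}{10 + W} = - \frac{14 W}{10 + W}$)
$491659 - \left(-42 + H{\left(\frac{J{\left(0,6 \right)}}{S + w{\left(3 \right)}} \right)}\right)^{2} = 491659 - \left(-42 - \frac{14 \frac{4}{8 + 3}}{10 + \frac{4}{8 + 3}}\right)^{2} = 491659 - \left(-42 - \frac{14 \cdot \frac{4}{11}}{10 + \frac{4}{11}}\right)^{2} = 491659 - \left(-42 - \frac{14 \cdot 4 \cdot \frac{1}{11}}{10 + 4 \cdot \frac{1}{11}}\right)^{2} = 491659 - \left(-42 - \frac{56}{11 \left(10 + \frac{4}{11}\right)}\right)^{2} = 491659 - \left(-42 - \frac{56}{11 \cdot \frac{114}{11}}\right)^{2} = 491659 - \left(-42 - \frac{56}{11} \cdot \frac{11}{114}\right)^{2} = 491659 - \left(-42 - \frac{28}{57}\right)^{2} = 491659 - \left(- \frac{2422}{57}\right)^{2} = 491659 - \frac{5866084}{3249} = \frac{1591534007}{3249}$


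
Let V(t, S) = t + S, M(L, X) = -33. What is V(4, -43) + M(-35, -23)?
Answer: -72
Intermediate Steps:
V(t, S) = S + t
V(4, -43) + M(-35, -23) = (-43 + 4) - 33 = -39 - 33 = -72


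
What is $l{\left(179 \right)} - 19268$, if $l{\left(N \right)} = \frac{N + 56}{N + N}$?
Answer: $- \frac{6897709}{358} \approx -19267.0$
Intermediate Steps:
$l{\left(N \right)} = \frac{56 + N}{2 N}$
$l{\left(179 \right)} - 19268 = \frac{56 + 179}{2 \cdot 179} - 19268 = \frac{1}{2} \cdot \frac{1}{179} \cdot 235 - 19268 = \frac{235}{358} - 19268 = - \frac{6897709}{358}$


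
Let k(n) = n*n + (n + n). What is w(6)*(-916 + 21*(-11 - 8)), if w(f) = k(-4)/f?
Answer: -5260/3 ≈ -1753.3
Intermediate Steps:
k(n) = n² + 2*n
w(f) = 8/f (w(f) = (-4*(2 - 4))/f = (-4*(-2))/f = 8/f)
w(6)*(-916 + 21*(-11 - 8)) = (8/6)*(-916 + 21*(-11 - 8)) = (8*(⅙))*(-916 + 21*(-19)) = 4*(-916 - 399)/3 = (4/3)*(-1315) = -5260/3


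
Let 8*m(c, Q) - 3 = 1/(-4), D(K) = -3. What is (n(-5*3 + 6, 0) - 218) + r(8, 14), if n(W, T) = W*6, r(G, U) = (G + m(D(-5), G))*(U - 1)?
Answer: -5233/32 ≈ -163.53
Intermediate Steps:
m(c, Q) = 11/32 (m(c, Q) = 3/8 + (1/8)/(-4) = 3/8 + (1/8)*(-1/4) = 3/8 - 1/32 = 11/32)
r(G, U) = (-1 + U)*(11/32 + G) (r(G, U) = (G + 11/32)*(U - 1) = (11/32 + G)*(-1 + U) = (-1 + U)*(11/32 + G))
n(W, T) = 6*W
(n(-5*3 + 6, 0) - 218) + r(8, 14) = (6*(-5*3 + 6) - 218) + (-11/32 - 1*8 + (11/32)*14 + 8*14) = (6*(-15 + 6) - 218) + (-11/32 - 8 + 77/16 + 112) = (6*(-9) - 218) + 3471/32 = (-54 - 218) + 3471/32 = -272 + 3471/32 = -5233/32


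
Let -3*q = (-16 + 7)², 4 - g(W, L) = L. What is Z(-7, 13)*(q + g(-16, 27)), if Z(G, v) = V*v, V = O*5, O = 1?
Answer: -3250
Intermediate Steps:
g(W, L) = 4 - L
V = 5 (V = 1*5 = 5)
q = -27 (q = -(-16 + 7)²/3 = -⅓*(-9)² = -⅓*81 = -27)
Z(G, v) = 5*v
Z(-7, 13)*(q + g(-16, 27)) = (5*13)*(-27 + (4 - 1*27)) = 65*(-27 + (4 - 27)) = 65*(-27 - 23) = 65*(-50) = -3250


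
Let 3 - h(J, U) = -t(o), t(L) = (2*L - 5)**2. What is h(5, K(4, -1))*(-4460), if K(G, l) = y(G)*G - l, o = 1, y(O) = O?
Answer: -53520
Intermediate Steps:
K(G, l) = G**2 - l (K(G, l) = G*G - l = G**2 - l)
t(L) = (-5 + 2*L)**2
h(J, U) = 12 (h(J, U) = 3 - (-1)*(-5 + 2*1)**2 = 3 - (-1)*(-5 + 2)**2 = 3 - (-1)*(-3)**2 = 3 - (-1)*9 = 3 - 1*(-9) = 3 + 9 = 12)
h(5, K(4, -1))*(-4460) = 12*(-4460) = -53520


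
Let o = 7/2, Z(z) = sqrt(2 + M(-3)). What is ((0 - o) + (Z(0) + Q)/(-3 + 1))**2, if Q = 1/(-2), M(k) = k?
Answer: 165/16 + 13*I/4 ≈ 10.313 + 3.25*I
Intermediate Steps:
Q = -1/2 ≈ -0.50000
Z(z) = I (Z(z) = sqrt(2 - 3) = sqrt(-1) = I)
o = 7/2 (o = 7*(1/2) = 7/2 ≈ 3.5000)
((0 - o) + (Z(0) + Q)/(-3 + 1))**2 = ((0 - 1*7/2) + (I - 1/2)/(-3 + 1))**2 = ((0 - 7/2) + (-1/2 + I)/(-2))**2 = (-7/2 + (-1/2 + I)*(-1/2))**2 = (-7/2 + (1/4 - I/2))**2 = (-13/4 - I/2)**2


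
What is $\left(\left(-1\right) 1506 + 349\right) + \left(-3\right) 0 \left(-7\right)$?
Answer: $-1157$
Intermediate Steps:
$\left(\left(-1\right) 1506 + 349\right) + \left(-3\right) 0 \left(-7\right) = \left(-1506 + 349\right) + 0 \left(-7\right) = -1157 + 0 = -1157$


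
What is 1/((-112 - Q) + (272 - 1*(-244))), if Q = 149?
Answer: 1/255 ≈ 0.0039216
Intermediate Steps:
1/((-112 - Q) + (272 - 1*(-244))) = 1/((-112 - 1*149) + (272 - 1*(-244))) = 1/((-112 - 149) + (272 + 244)) = 1/(-261 + 516) = 1/255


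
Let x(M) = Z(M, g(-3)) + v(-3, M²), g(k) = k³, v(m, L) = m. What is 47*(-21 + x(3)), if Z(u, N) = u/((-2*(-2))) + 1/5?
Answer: -21667/20 ≈ -1083.3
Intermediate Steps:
Z(u, N) = ⅕ + u/4 (Z(u, N) = u/4 + 1*(⅕) = u*(¼) + ⅕ = u/4 + ⅕ = ⅕ + u/4)
x(M) = -14/5 + M/4 (x(M) = (⅕ + M/4) - 3 = -14/5 + M/4)
47*(-21 + x(3)) = 47*(-21 + (-14/5 + (¼)*3)) = 47*(-21 + (-14/5 + ¾)) = 47*(-21 - 41/20) = 47*(-461/20) = -21667/20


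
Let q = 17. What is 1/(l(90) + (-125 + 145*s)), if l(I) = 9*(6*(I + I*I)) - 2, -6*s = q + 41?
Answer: 3/1322194 ≈ 2.2690e-6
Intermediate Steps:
s = -29/3 (s = -(17 + 41)/6 = -⅙*58 = -29/3 ≈ -9.6667)
l(I) = -2 + 54*I + 54*I² (l(I) = 9*(6*(I + I²)) - 2 = 9*(6*I + 6*I²) - 2 = (54*I + 54*I²) - 2 = -2 + 54*I + 54*I²)
1/(l(90) + (-125 + 145*s)) = 1/((-2 + 54*90 + 54*90²) + (-125 + 145*(-29/3))) = 1/((-2 + 4860 + 54*8100) + (-125 - 4205/3)) = 1/((-2 + 4860 + 437400) - 4580/3) = 1/(442258 - 4580/3) = 1/(1322194/3) = 3/1322194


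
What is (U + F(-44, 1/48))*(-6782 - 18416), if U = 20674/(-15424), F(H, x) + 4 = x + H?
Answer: 14376177143/11568 ≈ 1.2428e+6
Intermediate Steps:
F(H, x) = -4 + H + x (F(H, x) = -4 + (x + H) = -4 + (H + x) = -4 + H + x)
U = -10337/7712 (U = 20674*(-1/15424) = -10337/7712 ≈ -1.3404)
(U + F(-44, 1/48))*(-6782 - 18416) = (-10337/7712 + (-4 - 44 + 1/48))*(-6782 - 18416) = (-10337/7712 + (-4 - 44 + 1/48))*(-25198) = (-10337/7712 - 2303/48)*(-25198) = -1141057/23136*(-25198) = 14376177143/11568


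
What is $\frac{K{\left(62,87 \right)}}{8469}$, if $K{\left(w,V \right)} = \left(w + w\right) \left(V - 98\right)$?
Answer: $- \frac{1364}{8469} \approx -0.16106$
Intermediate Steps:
$K{\left(w,V \right)} = 2 w \left(-98 + V\right)$
$\frac{K{\left(62,87 \right)}}{8469} = \frac{2 \cdot 62 \left(-98 + 87\right)}{8469} = 2 \cdot 62 \left(-11\right) \frac{1}{8469} = \left(-1364\right) \frac{1}{8469} = - \frac{1364}{8469}$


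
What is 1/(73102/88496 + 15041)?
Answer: 44248/665570719 ≈ 6.6481e-5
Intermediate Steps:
1/(73102/88496 + 15041) = 1/(73102*(1/88496) + 15041) = 1/(36551/44248 + 15041) = 1/(665570719/44248) = 44248/665570719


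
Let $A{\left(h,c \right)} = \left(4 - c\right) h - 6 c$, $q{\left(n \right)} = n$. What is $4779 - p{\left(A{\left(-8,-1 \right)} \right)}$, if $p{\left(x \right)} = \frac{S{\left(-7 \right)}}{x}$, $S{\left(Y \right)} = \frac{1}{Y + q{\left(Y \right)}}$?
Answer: $\frac{2274803}{476} \approx 4779.0$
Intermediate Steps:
$A{\left(h,c \right)} = - 6 c + h \left(4 - c\right)$ ($A{\left(h,c \right)} = h \left(4 - c\right) - 6 c = - 6 c + h \left(4 - c\right)$)
$S{\left(Y \right)} = \frac{1}{2 Y}$ ($S{\left(Y \right)} = \frac{1}{Y + Y} = \frac{1}{2 Y}$)
$p{\left(x \right)} = - \frac{1}{14 x}$ ($p{\left(x \right)} = \frac{\frac{1}{2} \frac{1}{-7}}{x} = \frac{\frac{1}{2} \left(- \frac{1}{7}\right)}{x} = - \frac{1}{14 x}$)
$4779 - p{\left(A{\left(-8,-1 \right)} \right)} = 4779 - - \frac{1}{14 \left(\left(-6\right) \left(-1\right) + 4 \left(-8\right) - \left(-1\right) \left(-8\right)\right)} = 4779 - - \frac{1}{14 \left(6 - 32 - 8\right)} = 4779 - - \frac{1}{14 \left(-34\right)} = 4779 - \left(- \frac{1}{14}\right) \left(- \frac{1}{34}\right) = 4779 - \frac{1}{476} = \frac{2274803}{476}$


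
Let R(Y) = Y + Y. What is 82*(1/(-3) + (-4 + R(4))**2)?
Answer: 3854/3 ≈ 1284.7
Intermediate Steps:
R(Y) = 2*Y
82*(1/(-3) + (-4 + R(4))**2) = 82*(1/(-3) + (-4 + 2*4)**2) = 82*(-1/3 + (-4 + 8)**2) = 82*(-1/3 + 4**2) = 82*(-1/3 + 16) = 82*(47/3) = 3854/3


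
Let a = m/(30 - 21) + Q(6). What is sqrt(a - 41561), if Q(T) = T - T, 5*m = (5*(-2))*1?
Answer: I*sqrt(374051)/3 ≈ 203.87*I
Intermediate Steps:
m = -2 (m = ((5*(-2))*1)/5 = (-10*1)/5 = (1/5)*(-10) = -2)
Q(T) = 0
a = -2/9 (a = -2/(30 - 21) + 0 = -2/9 + 0 = -2/9 ≈ -0.22222)
sqrt(a - 41561) = sqrt(-2/9 - 41561) = sqrt(-374051/9) = I*sqrt(374051)/3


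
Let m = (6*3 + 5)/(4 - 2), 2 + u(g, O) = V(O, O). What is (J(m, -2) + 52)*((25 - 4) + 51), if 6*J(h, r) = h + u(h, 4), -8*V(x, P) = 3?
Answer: 7707/2 ≈ 3853.5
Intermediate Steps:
V(x, P) = -3/8 (V(x, P) = -1/8*3 = -3/8)
u(g, O) = -19/8 (u(g, O) = -2 - 3/8 = -19/8)
m = 23/2 (m = (18 + 5)/2 = 23*(1/2) = 23/2 ≈ 11.500)
J(h, r) = -19/48 + h/6 (J(h, r) = (h - 19/8)/6 = (-19/8 + h)/6 = -19/48 + h/6)
(J(m, -2) + 52)*((25 - 4) + 51) = ((-19/48 + (1/6)*(23/2)) + 52)*((25 - 4) + 51) = ((-19/48 + 23/12) + 52)*(21 + 51) = (73/48 + 52)*72 = (2569/48)*72 = 7707/2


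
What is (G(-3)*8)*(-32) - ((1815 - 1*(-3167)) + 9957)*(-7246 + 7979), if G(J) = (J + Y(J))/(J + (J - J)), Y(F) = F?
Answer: -10950799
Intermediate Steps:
G(J) = 2 (G(J) = (J + J)/(J + (J - J)) = (2*J)/(J + 0) = (2*J)/J = 2)
(G(-3)*8)*(-32) - ((1815 - 1*(-3167)) + 9957)*(-7246 + 7979) = (2*8)*(-32) - ((1815 - 1*(-3167)) + 9957)*(-7246 + 7979) = 16*(-32) - ((1815 + 3167) + 9957)*733 = -512 - (4982 + 9957)*733 = -512 - 14939*733 = -512 - 1*10950287 = -512 - 10950287 = -10950799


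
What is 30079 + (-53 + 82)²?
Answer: 30920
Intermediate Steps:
30079 + (-53 + 82)² = 30079 + 29² = 30079 + 841 = 30920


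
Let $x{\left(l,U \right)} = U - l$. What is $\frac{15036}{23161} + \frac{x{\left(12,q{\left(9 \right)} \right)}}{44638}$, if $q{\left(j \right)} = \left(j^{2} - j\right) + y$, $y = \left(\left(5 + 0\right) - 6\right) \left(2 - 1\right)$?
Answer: $\frac{672543467}{1033860718} \approx 0.65052$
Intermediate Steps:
$y = -1$ ($y = \left(5 - 6\right) 1 = \left(-1\right) 1 = -1$)
$q{\left(j \right)} = -1 + j^{2} - j$ ($q{\left(j \right)} = \left(j^{2} - j\right) - 1 = -1 + j^{2} - j$)
$\frac{15036}{23161} + \frac{x{\left(12,q{\left(9 \right)} \right)}}{44638} = \frac{15036}{23161} + \frac{\left(-1 + 9^{2} - 9\right) - 12}{44638} = 15036 \cdot \frac{1}{23161} + \left(\left(-1 + 81 - 9\right) - 12\right) \frac{1}{44638} = \frac{15036}{23161} + \left(71 - 12\right) \frac{1}{44638} = \frac{15036}{23161} + 59 \cdot \frac{1}{44638} = \frac{15036}{23161} + \frac{59}{44638} = \frac{672543467}{1033860718}$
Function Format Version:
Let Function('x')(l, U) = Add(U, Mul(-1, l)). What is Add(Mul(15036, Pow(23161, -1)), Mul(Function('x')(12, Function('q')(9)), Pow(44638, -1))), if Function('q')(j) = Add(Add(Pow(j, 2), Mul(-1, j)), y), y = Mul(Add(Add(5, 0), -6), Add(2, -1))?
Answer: Rational(672543467, 1033860718) ≈ 0.65052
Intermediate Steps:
y = -1 (y = Mul(Add(5, -6), 1) = Mul(-1, 1) = -1)
Function('q')(j) = Add(-1, Pow(j, 2), Mul(-1, j)) (Function('q')(j) = Add(Add(Pow(j, 2), Mul(-1, j)), -1) = Add(-1, Pow(j, 2), Mul(-1, j)))
Add(Mul(15036, Pow(23161, -1)), Mul(Function('x')(12, Function('q')(9)), Pow(44638, -1))) = Add(Mul(15036, Pow(23161, -1)), Mul(Add(Add(-1, Pow(9, 2), Mul(-1, 9)), Mul(-1, 12)), Pow(44638, -1))) = Add(Mul(15036, Rational(1, 23161)), Mul(Add(Add(-1, 81, -9), -12), Rational(1, 44638))) = Add(Rational(15036, 23161), Mul(Add(71, -12), Rational(1, 44638))) = Add(Rational(15036, 23161), Mul(59, Rational(1, 44638))) = Add(Rational(15036, 23161), Rational(59, 44638)) = Rational(672543467, 1033860718)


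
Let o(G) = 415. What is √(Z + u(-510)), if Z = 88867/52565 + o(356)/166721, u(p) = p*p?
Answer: √19976395593498321917317930/8763689365 ≈ 510.00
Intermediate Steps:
u(p) = p²
Z = 14837809582/8763689365 (Z = 88867/52565 + 415/166721 = 14837809582/8763689365 ≈ 1.6931)
√(Z + u(-510)) = √(14837809582/8763689365 + (-510)²) = √(14837809582/8763689365 + 260100) = √(2279450441646082/8763689365) = √19976395593498321917317930/8763689365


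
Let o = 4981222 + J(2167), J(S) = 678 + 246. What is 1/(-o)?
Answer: -1/4982146 ≈ -2.0072e-7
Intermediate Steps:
J(S) = 924
o = 4982146 (o = 4981222 + 924 = 4982146)
1/(-o) = 1/(-1*4982146) = 1/(-4982146) = -1/4982146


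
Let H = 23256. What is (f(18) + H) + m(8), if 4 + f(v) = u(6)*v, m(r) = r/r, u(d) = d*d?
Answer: 23901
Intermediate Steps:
u(d) = d²
m(r) = 1
f(v) = -4 + 36*v (f(v) = -4 + 6²*v = -4 + 36*v)
(f(18) + H) + m(8) = ((-4 + 36*18) + 23256) + 1 = ((-4 + 648) + 23256) + 1 = (644 + 23256) + 1 = 23900 + 1 = 23901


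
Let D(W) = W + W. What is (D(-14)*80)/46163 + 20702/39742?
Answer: 433322173/917304973 ≈ 0.47239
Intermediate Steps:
D(W) = 2*W
(D(-14)*80)/46163 + 20702/39742 = ((2*(-14))*80)/46163 + 20702/39742 = -28*80*(1/46163) + 20702*(1/39742) = -2240*1/46163 + 10351/19871 = -2240/46163 + 10351/19871 = 433322173/917304973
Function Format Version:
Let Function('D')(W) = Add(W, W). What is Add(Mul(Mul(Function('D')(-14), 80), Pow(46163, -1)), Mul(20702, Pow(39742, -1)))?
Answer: Rational(433322173, 917304973) ≈ 0.47239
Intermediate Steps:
Function('D')(W) = Mul(2, W)
Add(Mul(Mul(Function('D')(-14), 80), Pow(46163, -1)), Mul(20702, Pow(39742, -1))) = Add(Mul(Mul(Mul(2, -14), 80), Pow(46163, -1)), Mul(20702, Pow(39742, -1))) = Add(Mul(Mul(-28, 80), Rational(1, 46163)), Mul(20702, Rational(1, 39742))) = Add(Mul(-2240, Rational(1, 46163)), Rational(10351, 19871)) = Add(Rational(-2240, 46163), Rational(10351, 19871)) = Rational(433322173, 917304973)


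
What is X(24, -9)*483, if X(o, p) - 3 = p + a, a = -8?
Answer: -6762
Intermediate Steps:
X(o, p) = -5 + p (X(o, p) = 3 + (p - 8) = 3 + (-8 + p) = -5 + p)
X(24, -9)*483 = (-5 - 9)*483 = -14*483 = -6762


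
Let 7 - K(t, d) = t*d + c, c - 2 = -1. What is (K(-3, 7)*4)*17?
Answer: 1836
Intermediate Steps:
c = 1 (c = 2 - 1 = 1)
K(t, d) = 6 - d*t (K(t, d) = 7 - (t*d + 1) = 7 - (d*t + 1) = 7 - (1 + d*t) = 7 + (-1 - d*t) = 6 - d*t)
(K(-3, 7)*4)*17 = ((6 - 1*7*(-3))*4)*17 = ((6 + 21)*4)*17 = (27*4)*17 = 108*17 = 1836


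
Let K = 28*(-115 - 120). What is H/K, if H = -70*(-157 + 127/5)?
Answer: -7/5 ≈ -1.4000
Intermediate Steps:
K = -6580 (K = 28*(-235) = -6580)
H = 9212 (H = -70*(-157 + 127*(1/5)) = -70*(-157 + 127/5) = -70*(-658/5) = 9212)
H/K = 9212/(-6580) = 9212*(-1/6580) = -7/5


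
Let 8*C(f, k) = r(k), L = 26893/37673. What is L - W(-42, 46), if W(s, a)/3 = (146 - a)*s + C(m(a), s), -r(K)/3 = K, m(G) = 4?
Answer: 1891706575/150692 ≈ 12553.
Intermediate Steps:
r(K) = -3*K
L = 26893/37673 (L = 26893*(1/37673) = 26893/37673 ≈ 0.71385)
C(f, k) = -3*k/8 (C(f, k) = (-3*k)/8 = -3*k/8)
W(s, a) = -9*s/8 + 3*s*(146 - a) (W(s, a) = 3*((146 - a)*s - 3*s/8) = 3*(s*(146 - a) - 3*s/8) = 3*(-3*s/8 + s*(146 - a)) = -9*s/8 + 3*s*(146 - a))
L - W(-42, 46) = 26893/37673 - 3*(-42)*(1165 - 8*46)/8 = 26893/37673 - 3*(-42)*(1165 - 368)/8 = 26893/37673 - 3*(-42)*797/8 = 26893/37673 - 1*(-50211/4) = 26893/37673 + 50211/4 = 1891706575/150692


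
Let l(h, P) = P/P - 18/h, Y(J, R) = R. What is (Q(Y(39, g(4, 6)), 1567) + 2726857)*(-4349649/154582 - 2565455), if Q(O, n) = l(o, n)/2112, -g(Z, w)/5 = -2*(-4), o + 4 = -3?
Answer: -2283938283297253032581/326477184 ≈ -6.9957e+12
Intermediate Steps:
o = -7 (o = -4 - 3 = -7)
g(Z, w) = -40 (g(Z, w) = -(-10)*(-4) = -5*8 = -40)
l(h, P) = 1 - 18/h
Q(O, n) = 25/14784 (Q(O, n) = ((-18 - 7)/(-7))/2112 = -⅐*(-25)*(1/2112) = (25/7)*(1/2112) = 25/14784)
(Q(Y(39, g(4, 6)), 1567) + 2726857)*(-4349649/154582 - 2565455) = (25/14784 + 2726857)*(-4349649/154582 - 2565455) = 40313853913*(-4349649*1/154582 - 2565455)/14784 = 40313853913*(-4349649/154582 - 2565455)/14784 = (40313853913/14784)*(-396577514459/154582) = -2283938283297253032581/326477184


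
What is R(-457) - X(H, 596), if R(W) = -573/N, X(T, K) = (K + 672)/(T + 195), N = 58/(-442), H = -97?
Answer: 6186631/1421 ≈ 4353.7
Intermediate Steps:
N = -29/221 (N = 58*(-1/442) = -29/221 ≈ -0.13122)
X(T, K) = (672 + K)/(195 + T)
R(W) = 126633/29 (R(W) = -573/(-29/221) = -573*(-221/29) = 126633/29)
R(-457) - X(H, 596) = 126633/29 - (672 + 596)/(195 - 97) = 126633/29 - 1268/98 = 126633/29 - 1*634/49 = 126633/29 - 634/49 = 6186631/1421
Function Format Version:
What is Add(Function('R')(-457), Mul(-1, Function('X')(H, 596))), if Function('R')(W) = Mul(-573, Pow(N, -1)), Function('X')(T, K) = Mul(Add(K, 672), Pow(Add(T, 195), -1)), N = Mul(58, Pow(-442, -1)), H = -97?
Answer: Rational(6186631, 1421) ≈ 4353.7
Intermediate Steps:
N = Rational(-29, 221) (N = Mul(58, Rational(-1, 442)) = Rational(-29, 221) ≈ -0.13122)
Function('X')(T, K) = Mul(Pow(Add(195, T), -1), Add(672, K)) (Function('X')(T, K) = Mul(Add(672, K), Pow(Add(195, T), -1)) = Mul(Pow(Add(195, T), -1), Add(672, K)))
Function('R')(W) = Rational(126633, 29) (Function('R')(W) = Mul(-573, Pow(Rational(-29, 221), -1)) = Mul(-573, Rational(-221, 29)) = Rational(126633, 29))
Add(Function('R')(-457), Mul(-1, Function('X')(H, 596))) = Add(Rational(126633, 29), Mul(-1, Mul(Pow(Add(195, -97), -1), Add(672, 596)))) = Add(Rational(126633, 29), Mul(-1, Mul(Pow(98, -1), 1268))) = Add(Rational(126633, 29), Mul(-1, Mul(Rational(1, 98), 1268))) = Add(Rational(126633, 29), Mul(-1, Rational(634, 49))) = Add(Rational(126633, 29), Rational(-634, 49)) = Rational(6186631, 1421)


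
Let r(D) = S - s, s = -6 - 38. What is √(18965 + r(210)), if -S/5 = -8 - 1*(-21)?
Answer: 16*√74 ≈ 137.64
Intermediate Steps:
S = -65 (S = -5*(-8 - 1*(-21)) = -5*(-8 + 21) = -5*13 = -65)
s = -44
r(D) = -21 (r(D) = -65 - 1*(-44) = -65 + 44 = -21)
√(18965 + r(210)) = √(18965 - 21) = √18944 = 16*√74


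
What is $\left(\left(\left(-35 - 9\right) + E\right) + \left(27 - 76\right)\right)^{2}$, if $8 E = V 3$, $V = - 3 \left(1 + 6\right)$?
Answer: $\frac{651249}{64} \approx 10176.0$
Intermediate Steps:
$V = -21$ ($V = \left(-3\right) 7 = -21$)
$E = - \frac{63}{8}$ ($E = \frac{\left(-21\right) 3}{8} = \frac{1}{8} \left(-63\right) = - \frac{63}{8} \approx -7.875$)
$\left(\left(\left(-35 - 9\right) + E\right) + \left(27 - 76\right)\right)^{2} = \left(\left(\left(-35 - 9\right) - \frac{63}{8}\right) + \left(27 - 76\right)\right)^{2} = \left(\left(\left(-35 - 9\right) - \frac{63}{8}\right) - 49\right)^{2} = \left(\left(-44 - \frac{63}{8}\right) - 49\right)^{2} = \left(- \frac{415}{8} - 49\right)^{2} = \left(- \frac{807}{8}\right)^{2} = \frac{651249}{64}$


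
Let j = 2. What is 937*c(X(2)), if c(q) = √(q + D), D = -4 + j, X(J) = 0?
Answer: 937*I*√2 ≈ 1325.1*I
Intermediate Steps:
D = -2 (D = -4 + 2 = -2)
c(q) = √(-2 + q) (c(q) = √(q - 2) = √(-2 + q))
937*c(X(2)) = 937*√(-2 + 0) = 937*√(-2) = 937*(I*√2) = 937*I*√2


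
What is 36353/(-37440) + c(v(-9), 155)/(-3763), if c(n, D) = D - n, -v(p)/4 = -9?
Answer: -141251699/140886720 ≈ -1.0026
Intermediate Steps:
v(p) = 36 (v(p) = -4*(-9) = 36)
36353/(-37440) + c(v(-9), 155)/(-3763) = 36353/(-37440) + (155 - 1*36)/(-3763) = 36353*(-1/37440) + (155 - 36)*(-1/3763) = -36353/37440 + 119*(-1/3763) = -36353/37440 - 119/3763 = -141251699/140886720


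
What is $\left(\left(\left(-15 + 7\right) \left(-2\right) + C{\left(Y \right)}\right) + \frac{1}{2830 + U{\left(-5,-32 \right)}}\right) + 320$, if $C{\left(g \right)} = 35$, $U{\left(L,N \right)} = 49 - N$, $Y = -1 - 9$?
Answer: $\frac{1079982}{2911} \approx 371.0$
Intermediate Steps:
$Y = -10$
$\left(\left(\left(-15 + 7\right) \left(-2\right) + C{\left(Y \right)}\right) + \frac{1}{2830 + U{\left(-5,-32 \right)}}\right) + 320 = \left(\left(\left(-15 + 7\right) \left(-2\right) + 35\right) + \frac{1}{2830 + \left(49 - -32\right)}\right) + 320 = \left(\left(\left(-8\right) \left(-2\right) + 35\right) + \frac{1}{2830 + \left(49 + 32\right)}\right) + 320 = \left(\left(16 + 35\right) + \frac{1}{2830 + 81}\right) + 320 = \left(51 + \frac{1}{2911}\right) + 320 = \frac{148462}{2911} + 320 = \frac{1079982}{2911}$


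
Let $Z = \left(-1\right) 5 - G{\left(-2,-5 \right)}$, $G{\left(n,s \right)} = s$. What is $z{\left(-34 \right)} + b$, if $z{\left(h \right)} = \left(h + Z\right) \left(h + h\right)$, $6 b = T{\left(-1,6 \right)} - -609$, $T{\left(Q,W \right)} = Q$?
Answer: $\frac{7240}{3} \approx 2413.3$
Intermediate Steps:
$Z = 0$ ($Z = \left(-1\right) 5 - -5 = -5 + 5 = 0$)
$b = \frac{304}{3}$ ($b = \frac{-1 - -609}{6} = \frac{-1 + 609}{6} = \frac{1}{6} \cdot 608 = \frac{304}{3} \approx 101.33$)
$z{\left(h \right)} = 2 h^{2}$ ($z{\left(h \right)} = \left(h + 0\right) \left(h + h\right) = h 2 h = 2 h^{2}$)
$z{\left(-34 \right)} + b = 2 \left(-34\right)^{2} + \frac{304}{3} = 2 \cdot 1156 + \frac{304}{3} = 2312 + \frac{304}{3} = \frac{7240}{3}$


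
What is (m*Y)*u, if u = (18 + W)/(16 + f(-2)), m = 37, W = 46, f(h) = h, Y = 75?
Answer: 88800/7 ≈ 12686.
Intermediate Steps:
u = 32/7 (u = (18 + 46)/(16 - 2) = 64/14 = 64*(1/14) = 32/7 ≈ 4.5714)
(m*Y)*u = (37*75)*(32/7) = 2775*(32/7) = 88800/7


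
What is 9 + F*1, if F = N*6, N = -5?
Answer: -21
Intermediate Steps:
F = -30 (F = -5*6 = -30)
9 + F*1 = 9 - 30*1 = 9 - 30 = -21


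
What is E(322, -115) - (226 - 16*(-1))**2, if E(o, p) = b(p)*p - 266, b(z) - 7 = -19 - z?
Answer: -70675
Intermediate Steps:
b(z) = -12 - z (b(z) = 7 + (-19 - z) = -12 - z)
E(o, p) = -266 + p*(-12 - p) (E(o, p) = (-12 - p)*p - 266 = p*(-12 - p) - 266 = -266 + p*(-12 - p))
E(322, -115) - (226 - 16*(-1))**2 = (-266 - 1*(-115)*(12 - 115)) - (226 - 16*(-1))**2 = (-266 - 1*(-115)*(-103)) - (226 + 16)**2 = (-266 - 11845) - 1*242**2 = -12111 - 1*58564 = -12111 - 58564 = -70675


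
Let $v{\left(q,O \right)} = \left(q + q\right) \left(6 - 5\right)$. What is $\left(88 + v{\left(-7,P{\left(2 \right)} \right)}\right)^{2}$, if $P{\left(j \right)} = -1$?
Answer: $5476$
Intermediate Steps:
$v{\left(q,O \right)} = 2 q$ ($v{\left(q,O \right)} = 2 q 1 = 2 q$)
$\left(88 + v{\left(-7,P{\left(2 \right)} \right)}\right)^{2} = \left(88 + 2 \left(-7\right)\right)^{2} = \left(88 - 14\right)^{2} = 74^{2} = 5476$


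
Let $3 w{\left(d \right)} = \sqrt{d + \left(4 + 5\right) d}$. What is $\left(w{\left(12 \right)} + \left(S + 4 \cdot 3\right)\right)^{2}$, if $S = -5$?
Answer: $\frac{187}{3} + \frac{28 \sqrt{30}}{3} \approx 113.45$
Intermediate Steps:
$w{\left(d \right)} = \frac{\sqrt{10} \sqrt{d}}{3}$ ($w{\left(d \right)} = \frac{\sqrt{d + \left(4 + 5\right) d}}{3} = \frac{\sqrt{d + 9 d}}{3} = \frac{\sqrt{10 d}}{3} = \frac{\sqrt{10} \sqrt{d}}{3}$)
$\left(w{\left(12 \right)} + \left(S + 4 \cdot 3\right)\right)^{2} = \left(\frac{\sqrt{10} \sqrt{12}}{3} + \left(-5 + 4 \cdot 3\right)\right)^{2} = \left(\frac{\sqrt{10} \cdot 2 \sqrt{3}}{3} + \left(-5 + 12\right)\right)^{2} = \left(\frac{2 \sqrt{30}}{3} + 7\right)^{2} = \left(7 + \frac{2 \sqrt{30}}{3}\right)^{2}$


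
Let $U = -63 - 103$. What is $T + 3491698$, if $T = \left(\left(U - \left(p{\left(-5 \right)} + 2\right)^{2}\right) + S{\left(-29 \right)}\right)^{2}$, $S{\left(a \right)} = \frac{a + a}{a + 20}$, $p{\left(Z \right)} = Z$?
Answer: $\frac{285128827}{81} \approx 3.5201 \cdot 10^{6}$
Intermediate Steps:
$U = -166$ ($U = -63 - 103 = -166$)
$S{\left(a \right)} = \frac{2 a}{20 + a}$
$T = \frac{2301289}{81}$ ($T = \left(\left(-166 - \left(-5 + 2\right)^{2}\right) + 2 \left(-29\right) \frac{1}{20 - 29}\right)^{2} = \left(\left(-166 - \left(-3\right)^{2}\right) + 2 \left(-29\right) \frac{1}{-9}\right)^{2} = \left(\left(-166 - 9\right) + 2 \left(-29\right) \left(- \frac{1}{9}\right)\right)^{2} = \left(\left(-166 - 9\right) + \frac{58}{9}\right)^{2} = \left(-175 + \frac{58}{9}\right)^{2} = \left(- \frac{1517}{9}\right)^{2} = \frac{2301289}{81} \approx 28411.0$)
$T + 3491698 = \frac{2301289}{81} + 3491698 = \frac{285128827}{81}$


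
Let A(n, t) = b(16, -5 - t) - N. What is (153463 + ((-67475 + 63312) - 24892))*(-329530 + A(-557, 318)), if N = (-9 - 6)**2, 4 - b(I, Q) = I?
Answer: -41025652936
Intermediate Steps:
b(I, Q) = 4 - I
N = 225 (N = (-15)**2 = 225)
A(n, t) = -237 (A(n, t) = (4 - 1*16) - 1*225 = (4 - 16) - 225 = -12 - 225 = -237)
(153463 + ((-67475 + 63312) - 24892))*(-329530 + A(-557, 318)) = (153463 + ((-67475 + 63312) - 24892))*(-329530 - 237) = (153463 + (-4163 - 24892))*(-329767) = (153463 - 29055)*(-329767) = 124408*(-329767) = -41025652936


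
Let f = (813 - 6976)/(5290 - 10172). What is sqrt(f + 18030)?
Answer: sqrt(429755737486)/4882 ≈ 134.28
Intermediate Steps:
f = 6163/4882 (f = -6163/(-4882) = -6163*(-1/4882) = 6163/4882 ≈ 1.2624)
sqrt(f + 18030) = sqrt(6163/4882 + 18030) = sqrt(88028623/4882) = sqrt(429755737486)/4882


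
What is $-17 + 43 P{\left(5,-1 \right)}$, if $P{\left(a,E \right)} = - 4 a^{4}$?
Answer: $-107517$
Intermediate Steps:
$-17 + 43 P{\left(5,-1 \right)} = -17 + 43 \left(- 4 \cdot 5^{4}\right) = -17 + 43 \left(\left(-4\right) 625\right) = -17 + 43 \left(-2500\right) = -17 - 107500 = -107517$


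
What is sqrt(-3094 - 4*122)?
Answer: 3*I*sqrt(398) ≈ 59.85*I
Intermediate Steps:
sqrt(-3094 - 4*122) = sqrt(-3094 - 488) = sqrt(-3582) = 3*I*sqrt(398)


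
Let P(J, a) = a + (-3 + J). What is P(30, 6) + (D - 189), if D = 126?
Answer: -30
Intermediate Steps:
P(J, a) = -3 + J + a
P(30, 6) + (D - 189) = (-3 + 30 + 6) + (126 - 189) = 33 - 63 = -30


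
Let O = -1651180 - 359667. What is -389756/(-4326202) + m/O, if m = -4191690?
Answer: 9458918672356/4349665156547 ≈ 2.1746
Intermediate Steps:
O = -2010847
-389756/(-4326202) + m/O = -389756/(-4326202) - 4191690/(-2010847) = -389756*(-1/4326202) - 4191690*(-1/2010847) = 194878/2163101 + 4191690/2010847 = 9458918672356/4349665156547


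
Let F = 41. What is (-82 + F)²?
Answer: 1681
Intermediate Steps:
(-82 + F)² = (-82 + 41)² = (-41)² = 1681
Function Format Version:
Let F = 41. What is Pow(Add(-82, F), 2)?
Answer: 1681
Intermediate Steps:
Pow(Add(-82, F), 2) = Pow(Add(-82, 41), 2) = Pow(-41, 2) = 1681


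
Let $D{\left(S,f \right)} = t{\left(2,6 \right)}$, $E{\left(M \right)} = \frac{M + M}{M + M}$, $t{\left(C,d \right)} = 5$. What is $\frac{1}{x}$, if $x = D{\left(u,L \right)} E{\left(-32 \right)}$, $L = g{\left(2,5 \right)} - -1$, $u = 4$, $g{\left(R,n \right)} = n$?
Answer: $\frac{1}{5} \approx 0.2$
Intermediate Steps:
$L = 6$ ($L = 5 - -1 = 5 + 1 = 6$)
$E{\left(M \right)} = 1$ ($E{\left(M \right)} = \frac{2 M}{2 M} = 2 M \frac{1}{2 M} = 1$)
$D{\left(S,f \right)} = 5$
$x = 5$ ($x = 5 \cdot 1 = 5$)
$\frac{1}{x} = \frac{1}{5}$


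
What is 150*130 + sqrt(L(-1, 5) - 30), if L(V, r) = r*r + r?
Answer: 19500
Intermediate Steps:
L(V, r) = r + r**2 (L(V, r) = r**2 + r = r + r**2)
150*130 + sqrt(L(-1, 5) - 30) = 150*130 + sqrt(5*(1 + 5) - 30) = 19500 + sqrt(5*6 - 30) = 19500 + sqrt(30 - 30) = 19500 + sqrt(0) = 19500 + 0 = 19500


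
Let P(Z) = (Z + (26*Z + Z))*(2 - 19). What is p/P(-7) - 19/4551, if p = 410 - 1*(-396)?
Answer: 1802399/7581966 ≈ 0.23772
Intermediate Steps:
p = 806 (p = 410 + 396 = 806)
P(Z) = -476*Z (P(Z) = (Z + 27*Z)*(-17) = (28*Z)*(-17) = -476*Z)
p/P(-7) - 19/4551 = 806/((-476*(-7))) - 19/4551 = 806/3332 - 19*1/4551 = 806*(1/3332) - 19/4551 = 403/1666 - 19/4551 = 1802399/7581966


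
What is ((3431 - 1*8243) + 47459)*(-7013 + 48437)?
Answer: 1766609328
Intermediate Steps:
((3431 - 1*8243) + 47459)*(-7013 + 48437) = ((3431 - 8243) + 47459)*41424 = (-4812 + 47459)*41424 = 42647*41424 = 1766609328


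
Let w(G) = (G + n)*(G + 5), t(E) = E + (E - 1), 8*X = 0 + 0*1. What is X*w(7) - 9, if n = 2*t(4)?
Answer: -9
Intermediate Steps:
X = 0 (X = (0 + 0*1)/8 = (0 + 0)/8 = (⅛)*0 = 0)
t(E) = -1 + 2*E (t(E) = E + (-1 + E) = -1 + 2*E)
n = 14 (n = 2*(-1 + 2*4) = 2*(-1 + 8) = 2*7 = 14)
w(G) = (5 + G)*(14 + G) (w(G) = (G + 14)*(G + 5) = (14 + G)*(5 + G) = (5 + G)*(14 + G))
X*w(7) - 9 = 0*(70 + 7² + 19*7) - 9 = 0*(70 + 49 + 133) - 9 = 0*252 - 9 = 0 - 9 = -9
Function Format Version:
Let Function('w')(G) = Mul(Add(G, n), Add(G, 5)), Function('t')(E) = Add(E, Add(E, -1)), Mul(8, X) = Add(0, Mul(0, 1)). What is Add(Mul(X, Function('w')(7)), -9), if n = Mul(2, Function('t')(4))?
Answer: -9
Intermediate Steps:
X = 0 (X = Mul(Rational(1, 8), Add(0, Mul(0, 1))) = Mul(Rational(1, 8), Add(0, 0)) = Mul(Rational(1, 8), 0) = 0)
Function('t')(E) = Add(-1, Mul(2, E)) (Function('t')(E) = Add(E, Add(-1, E)) = Add(-1, Mul(2, E)))
n = 14 (n = Mul(2, Add(-1, Mul(2, 4))) = Mul(2, Add(-1, 8)) = Mul(2, 7) = 14)
Function('w')(G) = Mul(Add(5, G), Add(14, G)) (Function('w')(G) = Mul(Add(G, 14), Add(G, 5)) = Mul(Add(14, G), Add(5, G)) = Mul(Add(5, G), Add(14, G)))
Add(Mul(X, Function('w')(7)), -9) = Add(Mul(0, Add(70, Pow(7, 2), Mul(19, 7))), -9) = Add(Mul(0, Add(70, 49, 133)), -9) = Add(Mul(0, 252), -9) = Add(0, -9) = -9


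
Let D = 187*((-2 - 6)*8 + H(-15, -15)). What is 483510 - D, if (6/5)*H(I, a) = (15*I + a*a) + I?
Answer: 995631/2 ≈ 4.9782e+5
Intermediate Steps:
H(I, a) = 5*a**2/6 + 40*I/3 (H(I, a) = 5*((15*I + a*a) + I)/6 = 5*((15*I + a**2) + I)/6 = 5*((a**2 + 15*I) + I)/6 = 5*(a**2 + 16*I)/6 = 5*a**2/6 + 40*I/3)
D = -28611/2 (D = 187*((-2 - 6)*8 + ((5/6)*(-15)**2 + (40/3)*(-15))) = 187*(-8*8 + ((5/6)*225 - 200)) = 187*(-64 + (375/2 - 200)) = 187*(-64 - 25/2) = 187*(-153/2) = -28611/2 ≈ -14306.)
483510 - D = 483510 - 1*(-28611/2) = 483510 + 28611/2 = 995631/2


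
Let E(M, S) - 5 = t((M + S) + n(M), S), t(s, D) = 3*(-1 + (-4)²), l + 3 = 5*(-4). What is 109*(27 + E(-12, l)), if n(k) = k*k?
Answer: 8393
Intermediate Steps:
n(k) = k²
l = -23 (l = -3 + 5*(-4) = -3 - 20 = -23)
t(s, D) = 45 (t(s, D) = 3*(-1 + 16) = 3*15 = 45)
E(M, S) = 50 (E(M, S) = 5 + 45 = 50)
109*(27 + E(-12, l)) = 109*(27 + 50) = 109*77 = 8393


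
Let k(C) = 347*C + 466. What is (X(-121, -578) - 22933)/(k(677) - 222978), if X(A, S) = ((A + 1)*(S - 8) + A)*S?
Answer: -40597955/12407 ≈ -3272.2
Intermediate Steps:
k(C) = 466 + 347*C
X(A, S) = S*(A + (1 + A)*(-8 + S)) (X(A, S) = ((1 + A)*(-8 + S) + A)*S = (A + (1 + A)*(-8 + S))*S = S*(A + (1 + A)*(-8 + S)))
(X(-121, -578) - 22933)/(k(677) - 222978) = (-578*(-8 - 578 - 7*(-121) - 121*(-578)) - 22933)/((466 + 347*677) - 222978) = (-578*(-8 - 578 + 847 + 69938) - 22933)/((466 + 234919) - 222978) = (-578*70199 - 22933)/(235385 - 222978) = (-40575022 - 22933)/12407 = -40597955*1/12407 = -40597955/12407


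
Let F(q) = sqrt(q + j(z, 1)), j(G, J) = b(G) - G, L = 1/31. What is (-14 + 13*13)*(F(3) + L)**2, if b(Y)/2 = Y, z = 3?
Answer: 28835/31 + 10*sqrt(6) ≈ 954.66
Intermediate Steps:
b(Y) = 2*Y
L = 1/31 ≈ 0.032258
j(G, J) = G (j(G, J) = 2*G - G = G)
F(q) = sqrt(3 + q) (F(q) = sqrt(q + 3) = sqrt(3 + q))
(-14 + 13*13)*(F(3) + L)**2 = (-14 + 13*13)*(sqrt(3 + 3) + 1/31)**2 = (-14 + 169)*(sqrt(6) + 1/31)**2 = 155*(1/31 + sqrt(6))**2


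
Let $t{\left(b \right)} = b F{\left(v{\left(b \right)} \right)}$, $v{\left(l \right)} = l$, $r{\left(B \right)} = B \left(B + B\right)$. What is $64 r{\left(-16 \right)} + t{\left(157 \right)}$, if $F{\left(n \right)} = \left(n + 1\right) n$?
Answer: $3927310$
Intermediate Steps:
$r{\left(B \right)} = 2 B^{2}$ ($r{\left(B \right)} = B 2 B = 2 B^{2}$)
$F{\left(n \right)} = n \left(1 + n\right)$ ($F{\left(n \right)} = \left(1 + n\right) n = n \left(1 + n\right)$)
$t{\left(b \right)} = b^{2} \left(1 + b\right)$ ($t{\left(b \right)} = b b \left(1 + b\right) = b^{2} \left(1 + b\right)$)
$64 r{\left(-16 \right)} + t{\left(157 \right)} = 64 \cdot 2 \left(-16\right)^{2} + 157^{2} \left(1 + 157\right) = 64 \cdot 2 \cdot 256 + 24649 \cdot 158 = 64 \cdot 512 + 3894542 = 32768 + 3894542 = 3927310$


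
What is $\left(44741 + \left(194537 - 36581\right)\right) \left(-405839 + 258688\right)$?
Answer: $-29827066247$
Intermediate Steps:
$\left(44741 + \left(194537 - 36581\right)\right) \left(-405839 + 258688\right) = \left(44741 + 157956\right) \left(-147151\right) = 202697 \left(-147151\right) = -29827066247$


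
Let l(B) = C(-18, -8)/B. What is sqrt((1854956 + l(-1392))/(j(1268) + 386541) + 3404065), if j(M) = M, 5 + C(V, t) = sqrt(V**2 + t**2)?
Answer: sqrt(62000145648002341459491 - 67478766*sqrt(97))/134957532 ≈ 1845.0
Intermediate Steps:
C(V, t) = -5 + sqrt(V**2 + t**2)
l(B) = (-5 + 2*sqrt(97))/B (l(B) = (-5 + sqrt((-18)**2 + (-8)**2))/B = (-5 + sqrt(324 + 64))/B = (-5 + sqrt(388))/B = (-5 + 2*sqrt(97))/B)
sqrt((1854956 + l(-1392))/(j(1268) + 386541) + 3404065) = sqrt((1854956 + (-5 + 2*sqrt(97))/(-1392))/(1268 + 386541) + 3404065) = sqrt((1854956 - (-5 + 2*sqrt(97))/1392)/387809 + 3404065) = sqrt((1854956 + (5/1392 - sqrt(97)/696))*(1/387809) + 3404065) = sqrt((2582098757/1392 - sqrt(97)/696)*(1/387809) + 3404065) = sqrt((2582098757/539830128 - sqrt(97)/269915064) + 3404065) = sqrt(1837619426769077/539830128 - sqrt(97)/269915064)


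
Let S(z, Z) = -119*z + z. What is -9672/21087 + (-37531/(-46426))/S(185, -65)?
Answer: -3267721971319/7123747967820 ≈ -0.45871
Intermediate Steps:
S(z, Z) = -118*z
-9672/21087 + (-37531/(-46426))/S(185, -65) = -9672/21087 + (-37531/(-46426))/((-118*185)) = -9672*1/21087 - 37531*(-1/46426)/(-21830) = -3224/7029 + (37531/46426)*(-1/21830) = -3224/7029 - 37531/1013479580 = -3267721971319/7123747967820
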